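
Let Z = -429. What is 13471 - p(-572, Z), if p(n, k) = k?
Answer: 13900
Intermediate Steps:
13471 - p(-572, Z) = 13471 - 1*(-429) = 13471 + 429 = 13900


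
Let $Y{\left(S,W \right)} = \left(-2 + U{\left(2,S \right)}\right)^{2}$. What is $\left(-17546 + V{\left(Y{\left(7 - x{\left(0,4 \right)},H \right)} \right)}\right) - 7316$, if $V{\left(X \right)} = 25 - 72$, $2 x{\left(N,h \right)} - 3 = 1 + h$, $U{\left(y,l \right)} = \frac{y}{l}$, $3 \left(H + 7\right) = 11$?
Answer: $-24909$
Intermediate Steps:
$H = - \frac{10}{3}$ ($H = -7 + \frac{1}{3} \cdot 11 = -7 + \frac{11}{3} = - \frac{10}{3} \approx -3.3333$)
$x{\left(N,h \right)} = 2 + \frac{h}{2}$ ($x{\left(N,h \right)} = \frac{3}{2} + \frac{1 + h}{2} = \frac{3}{2} + \left(\frac{1}{2} + \frac{h}{2}\right) = 2 + \frac{h}{2}$)
$Y{\left(S,W \right)} = \left(-2 + \frac{2}{S}\right)^{2}$
$V{\left(X \right)} = -47$ ($V{\left(X \right)} = 25 - 72 = -47$)
$\left(-17546 + V{\left(Y{\left(7 - x{\left(0,4 \right)},H \right)} \right)}\right) - 7316 = \left(-17546 - 47\right) - 7316 = -17593 - 7316 = -24909$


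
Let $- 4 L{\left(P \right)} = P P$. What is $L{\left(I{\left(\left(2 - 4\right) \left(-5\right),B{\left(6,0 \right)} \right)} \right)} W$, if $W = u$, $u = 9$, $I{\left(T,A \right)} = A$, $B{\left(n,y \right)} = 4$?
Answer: $-36$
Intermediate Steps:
$W = 9$
$L{\left(P \right)} = - \frac{P^{2}}{4}$ ($L{\left(P \right)} = - \frac{P P}{4} = - \frac{P^{2}}{4}$)
$L{\left(I{\left(\left(2 - 4\right) \left(-5\right),B{\left(6,0 \right)} \right)} \right)} W = - \frac{4^{2}}{4} \cdot 9 = \left(- \frac{1}{4}\right) 16 \cdot 9 = \left(-4\right) 9 = -36$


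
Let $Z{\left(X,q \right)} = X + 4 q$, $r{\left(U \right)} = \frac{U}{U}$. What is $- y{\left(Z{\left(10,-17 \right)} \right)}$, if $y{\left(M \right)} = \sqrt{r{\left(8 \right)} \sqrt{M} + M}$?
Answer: $- \sqrt{-58 + i \sqrt{58}} \approx -0.49893 - 7.6321 i$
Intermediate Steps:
$r{\left(U \right)} = 1$
$y{\left(M \right)} = \sqrt{M + \sqrt{M}}$ ($y{\left(M \right)} = \sqrt{1 \sqrt{M} + M} = \sqrt{\sqrt{M} + M} = \sqrt{M + \sqrt{M}}$)
$- y{\left(Z{\left(10,-17 \right)} \right)} = - \sqrt{\left(10 + 4 \left(-17\right)\right) + \sqrt{10 + 4 \left(-17\right)}} = - \sqrt{\left(10 - 68\right) + \sqrt{10 - 68}} = - \sqrt{-58 + \sqrt{-58}} = - \sqrt{-58 + i \sqrt{58}}$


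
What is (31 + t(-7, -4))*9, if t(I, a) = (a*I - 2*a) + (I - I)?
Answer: 603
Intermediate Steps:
t(I, a) = -2*a + I*a (t(I, a) = (I*a - 2*a) + 0 = (-2*a + I*a) + 0 = -2*a + I*a)
(31 + t(-7, -4))*9 = (31 - 4*(-2 - 7))*9 = (31 - 4*(-9))*9 = (31 + 36)*9 = 67*9 = 603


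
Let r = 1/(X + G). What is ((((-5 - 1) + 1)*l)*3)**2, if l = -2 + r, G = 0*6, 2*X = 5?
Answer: 576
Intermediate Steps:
X = 5/2 (X = (1/2)*5 = 5/2 ≈ 2.5000)
G = 0
r = 2/5 (r = 1/(5/2 + 0) = 1/(5/2) = 2/5 ≈ 0.40000)
l = -8/5 (l = -2 + 2/5 = -8/5 ≈ -1.6000)
((((-5 - 1) + 1)*l)*3)**2 = ((((-5 - 1) + 1)*(-8/5))*3)**2 = (((-6 + 1)*(-8/5))*3)**2 = (-5*(-8/5)*3)**2 = (8*3)**2 = 24**2 = 576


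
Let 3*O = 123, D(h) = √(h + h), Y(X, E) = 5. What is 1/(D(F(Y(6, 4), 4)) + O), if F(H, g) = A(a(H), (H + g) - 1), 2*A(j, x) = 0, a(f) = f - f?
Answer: 1/41 ≈ 0.024390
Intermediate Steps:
a(f) = 0
A(j, x) = 0 (A(j, x) = (½)*0 = 0)
F(H, g) = 0
D(h) = √2*√h (D(h) = √(2*h) = √2*√h)
O = 41 (O = (⅓)*123 = 41)
1/(D(F(Y(6, 4), 4)) + O) = 1/(√2*√0 + 41) = 1/(√2*0 + 41) = 1/(0 + 41) = 1/41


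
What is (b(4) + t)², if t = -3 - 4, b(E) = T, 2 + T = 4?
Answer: 25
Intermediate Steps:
T = 2 (T = -2 + 4 = 2)
b(E) = 2
t = -7
(b(4) + t)² = (2 - 7)² = (-5)² = 25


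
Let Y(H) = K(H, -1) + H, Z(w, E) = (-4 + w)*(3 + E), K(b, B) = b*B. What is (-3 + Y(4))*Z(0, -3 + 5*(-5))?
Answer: -300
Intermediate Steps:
K(b, B) = B*b
Y(H) = 0 (Y(H) = -H + H = 0)
(-3 + Y(4))*Z(0, -3 + 5*(-5)) = (-3 + 0)*(-12 - 4*(-3 + 5*(-5)) + 3*0 + (-3 + 5*(-5))*0) = -3*(-12 - 4*(-3 - 25) + 0 + (-3 - 25)*0) = -3*(-12 - 4*(-28) + 0 - 28*0) = -3*(-12 + 112 + 0 + 0) = -3*100 = -300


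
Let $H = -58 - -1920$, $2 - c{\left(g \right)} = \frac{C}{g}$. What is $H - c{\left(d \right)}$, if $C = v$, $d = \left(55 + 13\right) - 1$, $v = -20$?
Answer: $\frac{124600}{67} \approx 1859.7$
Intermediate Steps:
$d = 67$ ($d = 68 - 1 = 67$)
$C = -20$
$c{\left(g \right)} = 2 + \frac{20}{g}$ ($c{\left(g \right)} = 2 - - \frac{20}{g} = 2 + \frac{20}{g}$)
$H = 1862$ ($H = -58 + 1920 = 1862$)
$H - c{\left(d \right)} = 1862 - \left(2 + \frac{20}{67}\right) = 1862 - \frac{154}{67} = \frac{124600}{67}$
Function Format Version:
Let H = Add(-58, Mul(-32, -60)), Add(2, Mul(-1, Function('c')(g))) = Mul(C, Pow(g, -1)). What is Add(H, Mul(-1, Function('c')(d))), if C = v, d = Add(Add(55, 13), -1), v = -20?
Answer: Rational(124600, 67) ≈ 1859.7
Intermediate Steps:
d = 67 (d = Add(68, -1) = 67)
C = -20
Function('c')(g) = Add(2, Mul(20, Pow(g, -1))) (Function('c')(g) = Add(2, Mul(-1, Mul(-20, Pow(g, -1)))) = Add(2, Mul(20, Pow(g, -1))))
H = 1862 (H = Add(-58, 1920) = 1862)
Add(H, Mul(-1, Function('c')(d))) = Add(1862, Mul(-1, Add(2, Mul(20, Pow(67, -1))))) = Add(1862, Mul(-1, Add(2, Mul(20, Rational(1, 67))))) = Add(1862, Mul(-1, Add(2, Rational(20, 67)))) = Add(1862, Mul(-1, Rational(154, 67))) = Add(1862, Rational(-154, 67)) = Rational(124600, 67)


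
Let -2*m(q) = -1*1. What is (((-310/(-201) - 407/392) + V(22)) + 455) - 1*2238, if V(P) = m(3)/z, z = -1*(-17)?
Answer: -2387549795/1339464 ≈ -1782.5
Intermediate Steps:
z = 17
m(q) = ½ (m(q) = -(-1)/2 = -½*(-1) = ½)
V(P) = 1/34 (V(P) = (½)/17 = (½)*(1/17) = 1/34)
(((-310/(-201) - 407/392) + V(22)) + 455) - 1*2238 = (((-310/(-201) - 407/392) + 1/34) + 455) - 1*2238 = (((-310*(-1/201) - 407*1/392) + 1/34) + 455) - 2238 = (((310/201 - 407/392) + 1/34) + 455) - 2238 = ((39713/78792 + 1/34) + 455) - 2238 = (714517/1339464 + 455) - 2238 = 610170637/1339464 - 2238 = -2387549795/1339464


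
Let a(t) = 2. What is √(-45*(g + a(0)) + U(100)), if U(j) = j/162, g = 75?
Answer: I*√280615/9 ≈ 58.859*I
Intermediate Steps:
U(j) = j/162 (U(j) = j*(1/162) = j/162)
√(-45*(g + a(0)) + U(100)) = √(-45*(75 + 2) + (1/162)*100) = √(-45*77 + 50/81) = √(-3465 + 50/81) = √(-280615/81) = I*√280615/9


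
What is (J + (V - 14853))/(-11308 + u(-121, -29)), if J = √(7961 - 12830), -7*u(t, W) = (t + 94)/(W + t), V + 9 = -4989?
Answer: 6947850/3957809 - 1050*I*√541/3957809 ≈ 1.7555 - 0.0061707*I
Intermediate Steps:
V = -4998 (V = -9 - 4989 = -4998)
u(t, W) = -(94 + t)/(7*(W + t)) (u(t, W) = -(t + 94)/(7*(W + t)) = -(94 + t)/(7*(W + t)))
J = 3*I*√541 (J = √(-4869) = 3*I*√541 ≈ 69.778*I)
(J + (V - 14853))/(-11308 + u(-121, -29)) = (3*I*√541 + (-4998 - 14853))/(-11308 + (-94 - 1*(-121))/(7*(-29 - 121))) = (3*I*√541 - 19851)/(-11308 + (⅐)*(-94 + 121)/(-150)) = (-19851 + 3*I*√541)/(-11308 + (⅐)*(-1/150)*27) = (-19851 + 3*I*√541)/(-11308 - 9/350) = (-19851 + 3*I*√541)/(-3957809/350) = (-19851 + 3*I*√541)*(-350/3957809) = 6947850/3957809 - 1050*I*√541/3957809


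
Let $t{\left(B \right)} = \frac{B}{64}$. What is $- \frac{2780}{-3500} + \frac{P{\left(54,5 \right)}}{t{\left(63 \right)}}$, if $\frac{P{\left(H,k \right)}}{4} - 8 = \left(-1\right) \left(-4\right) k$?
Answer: $\frac{180451}{1575} \approx 114.57$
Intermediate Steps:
$t{\left(B \right)} = \frac{B}{64}$ ($t{\left(B \right)} = B \frac{1}{64} = \frac{B}{64}$)
$P{\left(H,k \right)} = 32 + 16 k$ ($P{\left(H,k \right)} = 32 + 4 \left(-1\right) \left(-4\right) k = 32 + 4 \cdot 4 k = 32 + 16 k$)
$- \frac{2780}{-3500} + \frac{P{\left(54,5 \right)}}{t{\left(63 \right)}} = - \frac{2780}{-3500} + \frac{32 + 16 \cdot 5}{\frac{1}{64} \cdot 63} = \left(-2780\right) \left(- \frac{1}{3500}\right) + \frac{32 + 80}{\frac{63}{64}} = \frac{139}{175} + 112 \cdot \frac{64}{63} = \frac{139}{175} + \frac{1024}{9} = \frac{180451}{1575}$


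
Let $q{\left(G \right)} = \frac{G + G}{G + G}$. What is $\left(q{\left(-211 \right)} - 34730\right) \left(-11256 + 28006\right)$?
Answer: $-581710750$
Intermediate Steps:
$q{\left(G \right)} = 1$ ($q{\left(G \right)} = \frac{2 G}{2 G} = 2 G \frac{1}{2 G} = 1$)
$\left(q{\left(-211 \right)} - 34730\right) \left(-11256 + 28006\right) = \left(1 - 34730\right) \left(-11256 + 28006\right) = \left(-34729\right) 16750 = -581710750$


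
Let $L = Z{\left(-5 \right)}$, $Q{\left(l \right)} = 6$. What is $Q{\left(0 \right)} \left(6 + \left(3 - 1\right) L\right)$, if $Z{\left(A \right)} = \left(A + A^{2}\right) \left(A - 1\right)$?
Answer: $-1404$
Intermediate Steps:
$Z{\left(A \right)} = \left(-1 + A\right) \left(A + A^{2}\right)$ ($Z{\left(A \right)} = \left(A + A^{2}\right) \left(-1 + A\right) = \left(-1 + A\right) \left(A + A^{2}\right)$)
$L = -120$ ($L = \left(-5\right)^{3} - -5 = -125 + 5 = -120$)
$Q{\left(0 \right)} \left(6 + \left(3 - 1\right) L\right) = 6 \left(6 + \left(3 - 1\right) \left(-120\right)\right) = 6 \left(6 + 2 \left(-120\right)\right) = 6 \left(6 - 240\right) = 6 \left(-234\right) = -1404$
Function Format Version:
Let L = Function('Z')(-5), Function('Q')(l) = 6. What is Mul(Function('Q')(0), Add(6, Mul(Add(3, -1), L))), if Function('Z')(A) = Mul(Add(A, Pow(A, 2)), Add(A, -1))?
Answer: -1404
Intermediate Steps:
Function('Z')(A) = Mul(Add(-1, A), Add(A, Pow(A, 2))) (Function('Z')(A) = Mul(Add(A, Pow(A, 2)), Add(-1, A)) = Mul(Add(-1, A), Add(A, Pow(A, 2))))
L = -120 (L = Add(Pow(-5, 3), Mul(-1, -5)) = Add(-125, 5) = -120)
Mul(Function('Q')(0), Add(6, Mul(Add(3, -1), L))) = Mul(6, Add(6, Mul(Add(3, -1), -120))) = Mul(6, Add(6, Mul(2, -120))) = Mul(6, Add(6, -240)) = Mul(6, -234) = -1404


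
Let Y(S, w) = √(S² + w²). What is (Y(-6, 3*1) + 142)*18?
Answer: 2556 + 54*√5 ≈ 2676.7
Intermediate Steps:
(Y(-6, 3*1) + 142)*18 = (√((-6)² + (3*1)²) + 142)*18 = (√(36 + 3²) + 142)*18 = (√(36 + 9) + 142)*18 = (√45 + 142)*18 = (3*√5 + 142)*18 = (142 + 3*√5)*18 = 2556 + 54*√5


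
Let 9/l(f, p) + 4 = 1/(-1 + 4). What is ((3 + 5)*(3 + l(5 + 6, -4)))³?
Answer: 110592/1331 ≈ 83.089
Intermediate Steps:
l(f, p) = -27/11 (l(f, p) = 9/(-4 + 1/(-1 + 4)) = 9/(-4 + 1/3) = 9/(-4 + ⅓) = 9/(-11/3) = 9*(-3/11) = -27/11)
((3 + 5)*(3 + l(5 + 6, -4)))³ = ((3 + 5)*(3 - 27/11))³ = (8*(6/11))³ = (48/11)³ = 110592/1331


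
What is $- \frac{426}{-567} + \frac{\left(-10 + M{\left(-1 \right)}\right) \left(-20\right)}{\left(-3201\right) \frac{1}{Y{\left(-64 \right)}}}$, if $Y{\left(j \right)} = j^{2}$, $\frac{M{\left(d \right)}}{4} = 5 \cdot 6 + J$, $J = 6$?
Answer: $\frac{691720154}{201663} \approx 3430.1$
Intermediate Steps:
$M{\left(d \right)} = 144$ ($M{\left(d \right)} = 4 \left(5 \cdot 6 + 6\right) = 4 \left(30 + 6\right) = 4 \cdot 36 = 144$)
$- \frac{426}{-567} + \frac{\left(-10 + M{\left(-1 \right)}\right) \left(-20\right)}{\left(-3201\right) \frac{1}{Y{\left(-64 \right)}}} = - \frac{426}{-567} + \frac{\left(-10 + 144\right) \left(-20\right)}{\left(-3201\right) \frac{1}{\left(-64\right)^{2}}} = \left(-426\right) \left(- \frac{1}{567}\right) + \frac{134 \left(-20\right)}{\left(-3201\right) \frac{1}{4096}} = \frac{142}{189} - \frac{2680}{\left(-3201\right) \frac{1}{4096}} = \frac{142}{189} - \frac{2680}{- \frac{3201}{4096}} = \frac{142}{189} - - \frac{10977280}{3201} = \frac{142}{189} + \frac{10977280}{3201} = \frac{691720154}{201663}$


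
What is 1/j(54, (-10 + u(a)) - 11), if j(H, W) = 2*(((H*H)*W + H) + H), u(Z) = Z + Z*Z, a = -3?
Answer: -1/87264 ≈ -1.1459e-5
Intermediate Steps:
u(Z) = Z + Z²
j(H, W) = 4*H + 2*W*H² (j(H, W) = 2*((H²*W + H) + H) = 2*((W*H² + H) + H) = 2*((H + W*H²) + H) = 2*(2*H + W*H²) = 4*H + 2*W*H²)
1/j(54, (-10 + u(a)) - 11) = 1/(2*54*(2 + 54*((-10 - 3*(1 - 3)) - 11))) = 1/(2*54*(2 + 54*((-10 - 3*(-2)) - 11))) = 1/(2*54*(2 + 54*((-10 + 6) - 11))) = 1/(2*54*(2 + 54*(-4 - 11))) = 1/(2*54*(2 + 54*(-15))) = 1/(2*54*(2 - 810)) = 1/(2*54*(-808)) = 1/(-87264) = -1/87264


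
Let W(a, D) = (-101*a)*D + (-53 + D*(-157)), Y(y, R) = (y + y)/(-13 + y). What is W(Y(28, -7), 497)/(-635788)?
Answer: 1991131/4768410 ≈ 0.41757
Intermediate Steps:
Y(y, R) = 2*y/(-13 + y) (Y(y, R) = (2*y)/(-13 + y) = 2*y/(-13 + y))
W(a, D) = -53 - 157*D - 101*D*a (W(a, D) = -101*D*a + (-53 - 157*D) = -53 - 157*D - 101*D*a)
W(Y(28, -7), 497)/(-635788) = (-53 - 157*497 - 101*497*2*28/(-13 + 28))/(-635788) = (-53 - 78029 - 101*497*2*28/15)*(-1/635788) = (-53 - 78029 - 101*497*2*28*(1/15))*(-1/635788) = (-53 - 78029 - 101*497*56/15)*(-1/635788) = (-53 - 78029 - 2811032/15)*(-1/635788) = -3982262/15*(-1/635788) = 1991131/4768410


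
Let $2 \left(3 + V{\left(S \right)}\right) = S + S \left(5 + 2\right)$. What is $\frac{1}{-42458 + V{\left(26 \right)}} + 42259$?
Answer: $\frac{1789964462}{42357} \approx 42259.0$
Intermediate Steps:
$V{\left(S \right)} = -3 + 4 S$ ($V{\left(S \right)} = -3 + \frac{S + S \left(5 + 2\right)}{2} = -3 + \frac{S + S 7}{2} = -3 + \frac{S + 7 S}{2} = -3 + \frac{8 S}{2} = -3 + 4 S$)
$\frac{1}{-42458 + V{\left(26 \right)}} + 42259 = \frac{1}{-42458 + \left(-3 + 4 \cdot 26\right)} + 42259 = \frac{1}{-42458 + \left(-3 + 104\right)} + 42259 = \frac{1}{-42458 + 101} + 42259 = \frac{1}{-42357} + 42259 = - \frac{1}{42357} + 42259 = \frac{1789964462}{42357}$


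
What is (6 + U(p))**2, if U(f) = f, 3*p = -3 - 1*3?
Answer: 16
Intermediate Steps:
p = -2 (p = (-3 - 1*3)/3 = (-3 - 3)/3 = (1/3)*(-6) = -2)
(6 + U(p))**2 = (6 - 2)**2 = 4**2 = 16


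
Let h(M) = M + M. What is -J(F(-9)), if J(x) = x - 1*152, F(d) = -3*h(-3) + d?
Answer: 143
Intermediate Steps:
h(M) = 2*M
F(d) = 18 + d (F(d) = -6*(-3) + d = -3*(-6) + d = 18 + d)
J(x) = -152 + x (J(x) = x - 152 = -152 + x)
-J(F(-9)) = -(-152 + (18 - 9)) = -(-152 + 9) = -1*(-143) = 143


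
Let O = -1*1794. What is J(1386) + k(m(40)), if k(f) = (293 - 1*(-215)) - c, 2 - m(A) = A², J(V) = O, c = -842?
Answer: -444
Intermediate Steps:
O = -1794
J(V) = -1794
m(A) = 2 - A²
k(f) = 1350 (k(f) = (293 - 1*(-215)) - 1*(-842) = (293 + 215) + 842 = 508 + 842 = 1350)
J(1386) + k(m(40)) = -1794 + 1350 = -444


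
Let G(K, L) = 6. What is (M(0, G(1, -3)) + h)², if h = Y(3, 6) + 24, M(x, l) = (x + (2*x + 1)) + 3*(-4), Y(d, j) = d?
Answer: 256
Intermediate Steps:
M(x, l) = -11 + 3*x (M(x, l) = (x + (1 + 2*x)) - 12 = (1 + 3*x) - 12 = -11 + 3*x)
h = 27 (h = 3 + 24 = 27)
(M(0, G(1, -3)) + h)² = ((-11 + 3*0) + 27)² = ((-11 + 0) + 27)² = (-11 + 27)² = 16² = 256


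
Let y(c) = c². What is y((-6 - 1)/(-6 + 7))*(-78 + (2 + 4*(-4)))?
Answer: -4508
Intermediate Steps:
y((-6 - 1)/(-6 + 7))*(-78 + (2 + 4*(-4))) = ((-6 - 1)/(-6 + 7))²*(-78 + (2 + 4*(-4))) = (-7/1)²*(-78 + (2 - 16)) = (-7*1)²*(-78 - 14) = (-7)²*(-92) = 49*(-92) = -4508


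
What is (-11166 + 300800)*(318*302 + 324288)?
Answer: 121740121416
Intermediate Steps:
(-11166 + 300800)*(318*302 + 324288) = 289634*(96036 + 324288) = 289634*420324 = 121740121416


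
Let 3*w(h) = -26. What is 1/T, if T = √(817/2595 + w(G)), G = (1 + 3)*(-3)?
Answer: -I*√56241435/21673 ≈ -0.34603*I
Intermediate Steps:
G = -12 (G = 4*(-3) = -12)
w(h) = -26/3 (w(h) = (⅓)*(-26) = -26/3)
T = I*√56241435/2595 (T = √(817/2595 - 26/3) = √(-21673/2595) = I*√56241435/2595 ≈ 2.89*I)
1/T = 1/(I*√56241435/2595) = -I*√56241435/21673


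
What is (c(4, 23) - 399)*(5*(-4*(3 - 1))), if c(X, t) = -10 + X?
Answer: 16200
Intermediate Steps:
(c(4, 23) - 399)*(5*(-4*(3 - 1))) = ((-10 + 4) - 399)*(5*(-4*(3 - 1))) = (-6 - 399)*(5*(-4*2)) = -2025*(-8) = -405*(-40) = 16200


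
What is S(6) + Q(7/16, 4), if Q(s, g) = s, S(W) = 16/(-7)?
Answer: -207/112 ≈ -1.8482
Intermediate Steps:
S(W) = -16/7 (S(W) = 16*(-⅐) = -16/7)
S(6) + Q(7/16, 4) = -16/7 + 7/16 = -207/112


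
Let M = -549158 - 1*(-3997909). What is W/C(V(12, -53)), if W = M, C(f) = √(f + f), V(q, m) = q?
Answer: 3448751*√6/12 ≈ 7.0397e+5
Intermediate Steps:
M = 3448751 (M = -549158 + 3997909 = 3448751)
C(f) = √2*√f (C(f) = √(2*f) = √2*√f)
W = 3448751
W/C(V(12, -53)) = 3448751/((√2*√12)) = 3448751/((√2*(2*√3))) = 3448751/((2*√6)) = 3448751*(√6/12) = 3448751*√6/12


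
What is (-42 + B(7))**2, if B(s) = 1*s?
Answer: 1225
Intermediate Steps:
B(s) = s
(-42 + B(7))**2 = (-42 + 7)**2 = (-35)**2 = 1225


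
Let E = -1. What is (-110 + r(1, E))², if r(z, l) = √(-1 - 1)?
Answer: (110 - I*√2)² ≈ 12098.0 - 311.13*I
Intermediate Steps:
r(z, l) = I*√2 (r(z, l) = √(-2) = I*√2)
(-110 + r(1, E))² = (-110 + I*√2)²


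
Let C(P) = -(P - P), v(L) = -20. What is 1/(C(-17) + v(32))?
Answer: -1/20 ≈ -0.050000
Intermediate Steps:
C(P) = 0 (C(P) = -1*0 = 0)
1/(C(-17) + v(32)) = 1/(0 - 20) = 1/(-20) = -1/20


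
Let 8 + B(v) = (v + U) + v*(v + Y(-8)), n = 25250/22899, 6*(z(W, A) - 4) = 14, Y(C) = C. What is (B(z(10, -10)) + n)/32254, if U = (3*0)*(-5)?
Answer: -381940/1107876519 ≈ -0.00034475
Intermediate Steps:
z(W, A) = 19/3 (z(W, A) = 4 + (1/6)*14 = 4 + 7/3 = 19/3)
U = 0 (U = 0*(-5) = 0)
n = 25250/22899 (n = 25250*(1/22899) = 25250/22899 ≈ 1.1027)
B(v) = -8 + v + v*(-8 + v) (B(v) = -8 + ((v + 0) + v*(v - 8)) = -8 + (v + v*(-8 + v)) = -8 + v + v*(-8 + v))
(B(z(10, -10)) + n)/32254 = ((-8 + (19/3)**2 - 7*19/3) + 25250/22899)/32254 = ((-8 + 361/9 - 133/3) + 25250/22899)*(1/32254) = (-110/9 + 25250/22899)*(1/32254) = -763880/68697*1/32254 = -381940/1107876519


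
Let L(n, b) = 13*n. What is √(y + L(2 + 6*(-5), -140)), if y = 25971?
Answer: √25607 ≈ 160.02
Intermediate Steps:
√(y + L(2 + 6*(-5), -140)) = √(25971 + 13*(2 + 6*(-5))) = √(25971 + 13*(2 - 30)) = √(25971 + 13*(-28)) = √(25971 - 364) = √25607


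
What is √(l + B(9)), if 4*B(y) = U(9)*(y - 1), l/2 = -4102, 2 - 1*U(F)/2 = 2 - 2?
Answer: 2*I*√2049 ≈ 90.532*I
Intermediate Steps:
U(F) = 4 (U(F) = 4 - 2*(2 - 2) = 4 - 2*0 = 4 + 0 = 4)
l = -8204 (l = 2*(-4102) = -8204)
B(y) = -1 + y (B(y) = (4*(y - 1))/4 = (4*(-1 + y))/4 = (-4 + 4*y)/4 = -1 + y)
√(l + B(9)) = √(-8204 + (-1 + 9)) = √(-8204 + 8) = √(-8196) = 2*I*√2049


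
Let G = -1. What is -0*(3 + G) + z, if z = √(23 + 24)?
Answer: √47 ≈ 6.8557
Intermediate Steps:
z = √47 ≈ 6.8557
-0*(3 + G) + z = -0*(3 - 1) + √47 = -0*2 + √47 = -26*0 + √47 = 0 + √47 = √47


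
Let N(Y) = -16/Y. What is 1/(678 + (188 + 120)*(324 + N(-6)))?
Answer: 3/303874 ≈ 9.8725e-6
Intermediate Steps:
1/(678 + (188 + 120)*(324 + N(-6))) = 1/(678 + (188 + 120)*(324 - 16/(-6))) = 1/(678 + 308*(324 - 16*(-1/6))) = 1/(678 + 308*(324 + 8/3)) = 1/(678 + 308*(980/3)) = 1/(678 + 301840/3) = 1/(303874/3) = 3/303874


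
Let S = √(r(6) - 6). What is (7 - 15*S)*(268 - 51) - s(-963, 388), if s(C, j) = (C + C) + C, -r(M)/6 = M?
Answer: 4408 - 3255*I*√42 ≈ 4408.0 - 21095.0*I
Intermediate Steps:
r(M) = -6*M
s(C, j) = 3*C (s(C, j) = 2*C + C = 3*C)
S = I*√42 (S = √(-6*6 - 6) = √(-36 - 6) = √(-42) = I*√42 ≈ 6.4807*I)
(7 - 15*S)*(268 - 51) - s(-963, 388) = (7 - 15*I*√42)*(268 - 51) - 3*(-963) = (7 - 15*I*√42)*217 - 1*(-2889) = (1519 - 3255*I*√42) + 2889 = 4408 - 3255*I*√42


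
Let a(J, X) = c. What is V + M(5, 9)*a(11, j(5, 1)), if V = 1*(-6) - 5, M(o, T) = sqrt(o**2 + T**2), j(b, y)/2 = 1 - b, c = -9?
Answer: -11 - 9*sqrt(106) ≈ -103.66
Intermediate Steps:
j(b, y) = 2 - 2*b (j(b, y) = 2*(1 - b) = 2 - 2*b)
a(J, X) = -9
M(o, T) = sqrt(T**2 + o**2)
V = -11 (V = -6 - 5 = -11)
V + M(5, 9)*a(11, j(5, 1)) = -11 + sqrt(9**2 + 5**2)*(-9) = -11 + sqrt(81 + 25)*(-9) = -11 + sqrt(106)*(-9) = -11 - 9*sqrt(106)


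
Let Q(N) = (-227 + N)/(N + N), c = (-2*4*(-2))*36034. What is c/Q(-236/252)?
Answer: 8504024/1795 ≈ 4737.6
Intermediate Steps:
c = 576544 (c = -8*(-2)*36034 = 16*36034 = 576544)
Q(N) = (-227 + N)/(2*N) (Q(N) = (-227 + N)/((2*N)) = (-227 + N)*(1/(2*N)) = (-227 + N)/(2*N))
c/Q(-236/252) = 576544/(((-227 - 236/252)/(2*((-236/252))))) = 576544/(((-227 - 236*1/252)/(2*((-236*1/252))))) = 576544/(((-227 - 59/63)/(2*(-59/63)))) = 576544/(((½)*(-63/59)*(-14360/63))) = 576544/(7180/59) = 576544*(59/7180) = 8504024/1795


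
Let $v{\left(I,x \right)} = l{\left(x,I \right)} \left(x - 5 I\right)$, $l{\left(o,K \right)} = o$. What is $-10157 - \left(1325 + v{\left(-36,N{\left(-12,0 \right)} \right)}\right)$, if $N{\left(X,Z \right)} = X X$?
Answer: $-58138$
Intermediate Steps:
$N{\left(X,Z \right)} = X^{2}$
$v{\left(I,x \right)} = x \left(x - 5 I\right)$
$-10157 - \left(1325 + v{\left(-36,N{\left(-12,0 \right)} \right)}\right) = -10157 - \left(1325 + \left(-12\right)^{2} \left(\left(-12\right)^{2} - -180\right)\right) = -10157 - \left(1325 + 144 \left(144 + 180\right)\right) = -10157 - \left(1325 + 144 \cdot 324\right) = -10157 - 47981 = -58138$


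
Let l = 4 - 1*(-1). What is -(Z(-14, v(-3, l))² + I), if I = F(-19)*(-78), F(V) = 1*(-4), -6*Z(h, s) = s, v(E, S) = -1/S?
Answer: -280801/900 ≈ -312.00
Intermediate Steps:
l = 5 (l = 4 + 1 = 5)
Z(h, s) = -s/6
F(V) = -4
I = 312 (I = -4*(-78) = 312)
-(Z(-14, v(-3, l))² + I) = -((-(-1)/(6*5))² + 312) = -((-⅙*(-⅕))² + 312) = -((1/30)² + 312) = -(1/900 + 312) = -1*280801/900 = -280801/900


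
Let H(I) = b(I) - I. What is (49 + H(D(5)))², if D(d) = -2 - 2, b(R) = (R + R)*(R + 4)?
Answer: 2809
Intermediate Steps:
b(R) = 2*R*(4 + R) (b(R) = (2*R)*(4 + R) = 2*R*(4 + R))
D(d) = -4
H(I) = -I + 2*I*(4 + I) (H(I) = 2*I*(4 + I) - I = -I + 2*I*(4 + I))
(49 + H(D(5)))² = (49 - 4*(7 + 2*(-4)))² = (49 - 4*(7 - 8))² = (49 - 4*(-1))² = (49 + 4)² = 53² = 2809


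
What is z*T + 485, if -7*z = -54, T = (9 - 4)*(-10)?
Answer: 695/7 ≈ 99.286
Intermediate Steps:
T = -50 (T = 5*(-10) = -50)
z = 54/7 (z = -1/7*(-54) = 54/7 ≈ 7.7143)
z*T + 485 = (54/7)*(-50) + 485 = -2700/7 + 485 = 695/7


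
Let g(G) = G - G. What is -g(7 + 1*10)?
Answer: 0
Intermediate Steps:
g(G) = 0
-g(7 + 1*10) = -1*0 = 0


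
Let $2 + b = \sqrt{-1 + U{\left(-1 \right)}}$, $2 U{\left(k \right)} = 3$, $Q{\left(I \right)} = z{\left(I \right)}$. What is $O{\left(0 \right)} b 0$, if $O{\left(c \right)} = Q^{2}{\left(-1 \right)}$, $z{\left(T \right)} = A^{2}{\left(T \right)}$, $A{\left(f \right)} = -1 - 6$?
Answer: $0$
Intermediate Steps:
$A{\left(f \right)} = -7$ ($A{\left(f \right)} = -1 - 6 = -7$)
$z{\left(T \right)} = 49$ ($z{\left(T \right)} = \left(-7\right)^{2} = 49$)
$Q{\left(I \right)} = 49$
$O{\left(c \right)} = 2401$ ($O{\left(c \right)} = 49^{2} = 2401$)
$U{\left(k \right)} = \frac{3}{2}$ ($U{\left(k \right)} = \frac{1}{2} \cdot 3 = \frac{3}{2}$)
$b = -2 + \frac{\sqrt{2}}{2}$ ($b = -2 + \sqrt{-1 + \frac{3}{2}} = -2 + \sqrt{\frac{1}{2}} = -2 + \frac{\sqrt{2}}{2} \approx -1.2929$)
$O{\left(0 \right)} b 0 = 2401 \left(-2 + \frac{\sqrt{2}}{2}\right) 0 = \left(-4802 + \frac{2401 \sqrt{2}}{2}\right) 0 = 0$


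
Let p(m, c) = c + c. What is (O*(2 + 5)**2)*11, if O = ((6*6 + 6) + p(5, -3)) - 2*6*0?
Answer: 19404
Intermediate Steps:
p(m, c) = 2*c
O = 36 (O = ((6*6 + 6) + 2*(-3)) - 2*6*0 = ((36 + 6) - 6) - 12*0 = (42 - 6) + 0 = 36 + 0 = 36)
(O*(2 + 5)**2)*11 = (36*(2 + 5)**2)*11 = (36*7**2)*11 = (36*49)*11 = 1764*11 = 19404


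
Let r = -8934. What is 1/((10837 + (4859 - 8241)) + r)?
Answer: -1/1479 ≈ -0.00067613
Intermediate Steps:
1/((10837 + (4859 - 8241)) + r) = 1/((10837 + (4859 - 8241)) - 8934) = 1/((10837 - 3382) - 8934) = 1/(7455 - 8934) = 1/(-1479) = -1/1479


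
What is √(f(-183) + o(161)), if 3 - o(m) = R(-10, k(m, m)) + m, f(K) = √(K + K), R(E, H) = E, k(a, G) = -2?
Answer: √(-148 + I*√366) ≈ 0.78465 + 12.191*I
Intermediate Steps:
f(K) = √2*√K (f(K) = √(2*K) = √2*√K)
o(m) = 13 - m (o(m) = 3 - (-10 + m) = 3 + (10 - m) = 13 - m)
√(f(-183) + o(161)) = √(√2*√(-183) + (13 - 1*161)) = √(√2*(I*√183) + (13 - 161)) = √(I*√366 - 148) = √(-148 + I*√366)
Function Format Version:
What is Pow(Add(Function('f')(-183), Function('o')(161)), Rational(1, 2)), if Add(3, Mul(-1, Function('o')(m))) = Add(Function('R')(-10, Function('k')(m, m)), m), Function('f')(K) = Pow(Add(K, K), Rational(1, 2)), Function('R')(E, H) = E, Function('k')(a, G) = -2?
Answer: Pow(Add(-148, Mul(I, Pow(366, Rational(1, 2)))), Rational(1, 2)) ≈ Add(0.78465, Mul(12.191, I))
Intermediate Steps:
Function('f')(K) = Mul(Pow(2, Rational(1, 2)), Pow(K, Rational(1, 2))) (Function('f')(K) = Pow(Mul(2, K), Rational(1, 2)) = Mul(Pow(2, Rational(1, 2)), Pow(K, Rational(1, 2))))
Function('o')(m) = Add(13, Mul(-1, m)) (Function('o')(m) = Add(3, Mul(-1, Add(-10, m))) = Add(3, Add(10, Mul(-1, m))) = Add(13, Mul(-1, m)))
Pow(Add(Function('f')(-183), Function('o')(161)), Rational(1, 2)) = Pow(Add(Mul(Pow(2, Rational(1, 2)), Pow(-183, Rational(1, 2))), Add(13, Mul(-1, 161))), Rational(1, 2)) = Pow(Add(Mul(Pow(2, Rational(1, 2)), Mul(I, Pow(183, Rational(1, 2)))), Add(13, -161)), Rational(1, 2)) = Pow(Add(Mul(I, Pow(366, Rational(1, 2))), -148), Rational(1, 2)) = Pow(Add(-148, Mul(I, Pow(366, Rational(1, 2)))), Rational(1, 2))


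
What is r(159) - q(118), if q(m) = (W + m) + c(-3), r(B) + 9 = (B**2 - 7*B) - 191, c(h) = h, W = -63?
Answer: 23916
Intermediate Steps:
r(B) = -200 + B**2 - 7*B (r(B) = -9 + ((B**2 - 7*B) - 191) = -9 + (-191 + B**2 - 7*B) = -200 + B**2 - 7*B)
q(m) = -66 + m (q(m) = (-63 + m) - 3 = -66 + m)
r(159) - q(118) = (-200 + 159**2 - 7*159) - (-66 + 118) = (-200 + 25281 - 1113) - 1*52 = 23968 - 52 = 23916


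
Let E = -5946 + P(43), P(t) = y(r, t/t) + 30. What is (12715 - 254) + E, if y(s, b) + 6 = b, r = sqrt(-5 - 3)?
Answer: 6540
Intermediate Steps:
r = 2*I*sqrt(2) (r = sqrt(-8) = 2*I*sqrt(2) ≈ 2.8284*I)
y(s, b) = -6 + b
P(t) = 25 (P(t) = (-6 + t/t) + 30 = (-6 + 1) + 30 = -5 + 30 = 25)
E = -5921 (E = -5946 + 25 = -5921)
(12715 - 254) + E = (12715 - 254) - 5921 = 12461 - 5921 = 6540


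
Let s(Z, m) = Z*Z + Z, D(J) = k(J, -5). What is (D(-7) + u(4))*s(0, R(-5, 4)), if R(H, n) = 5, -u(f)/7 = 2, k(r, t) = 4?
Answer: 0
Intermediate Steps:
u(f) = -14 (u(f) = -7*2 = -14)
D(J) = 4
s(Z, m) = Z + Z**2 (s(Z, m) = Z**2 + Z = Z + Z**2)
(D(-7) + u(4))*s(0, R(-5, 4)) = (4 - 14)*(0*(1 + 0)) = -0 = -10*0 = 0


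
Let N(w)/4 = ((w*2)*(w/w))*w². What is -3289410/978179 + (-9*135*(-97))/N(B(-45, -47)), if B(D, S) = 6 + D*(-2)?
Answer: -858029343705/256423755776 ≈ -3.3461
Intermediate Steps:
B(D, S) = 6 - 2*D
N(w) = 8*w³ (N(w) = 4*(((w*2)*(w/w))*w²) = 4*(((2*w)*1)*w²) = 4*((2*w)*w²) = 4*(2*w³) = 8*w³)
-3289410/978179 + (-9*135*(-97))/N(B(-45, -47)) = -3289410/978179 + (-9*135*(-97))/((8*(6 - 2*(-45))³)) = -3289410*1/978179 + (-1215*(-97))/((8*(6 + 90)³)) = -3289410/978179 + 117855/((8*96³)) = -3289410/978179 + 117855/((8*884736)) = -3289410/978179 + 117855/7077888 = -3289410/978179 + 117855*(1/7077888) = -3289410/978179 + 4365/262144 = -858029343705/256423755776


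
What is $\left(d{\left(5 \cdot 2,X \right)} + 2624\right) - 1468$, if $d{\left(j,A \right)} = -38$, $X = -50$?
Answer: $1118$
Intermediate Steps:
$\left(d{\left(5 \cdot 2,X \right)} + 2624\right) - 1468 = \left(-38 + 2624\right) - 1468 = 2586 - 1468 = 1118$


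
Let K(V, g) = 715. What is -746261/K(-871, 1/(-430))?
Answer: -746261/715 ≈ -1043.7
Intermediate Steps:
-746261/K(-871, 1/(-430)) = -746261/715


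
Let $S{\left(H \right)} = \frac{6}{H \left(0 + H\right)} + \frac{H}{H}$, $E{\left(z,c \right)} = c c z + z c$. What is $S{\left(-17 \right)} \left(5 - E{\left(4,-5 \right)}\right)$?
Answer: $- \frac{22125}{289} \approx -76.557$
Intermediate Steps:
$E{\left(z,c \right)} = c z + z c^{2}$ ($E{\left(z,c \right)} = c^{2} z + c z = z c^{2} + c z = c z + z c^{2}$)
$S{\left(H \right)} = 1 + \frac{6}{H^{2}}$ ($S{\left(H \right)} = \frac{6}{H H} + 1 = \frac{6}{H^{2}} + 1 = 1 + \frac{6}{H^{2}}$)
$S{\left(-17 \right)} \left(5 - E{\left(4,-5 \right)}\right) = \left(1 + \frac{6}{289}\right) \left(5 - \left(-5\right) 4 \left(1 - 5\right)\right) = \left(1 + 6 \cdot \frac{1}{289}\right) \left(5 - \left(-5\right) 4 \left(-4\right)\right) = \left(1 + \frac{6}{289}\right) \left(5 - 80\right) = \frac{295 \left(5 - 80\right)}{289} = \frac{295}{289} \left(-75\right) = - \frac{22125}{289}$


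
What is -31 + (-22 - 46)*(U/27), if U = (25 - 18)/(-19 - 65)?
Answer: -2494/81 ≈ -30.790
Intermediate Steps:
U = -1/12 (U = 7/(-84) = 7*(-1/84) = -1/12 ≈ -0.083333)
-31 + (-22 - 46)*(U/27) = -31 + (-22 - 46)*(-1/12/27) = -31 - (-17)/(3*27) = -31 - 68*(-1/324) = -31 + 17/81 = -2494/81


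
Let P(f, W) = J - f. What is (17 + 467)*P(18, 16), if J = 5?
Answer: -6292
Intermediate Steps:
P(f, W) = 5 - f
(17 + 467)*P(18, 16) = (17 + 467)*(5 - 1*18) = 484*(5 - 18) = 484*(-13) = -6292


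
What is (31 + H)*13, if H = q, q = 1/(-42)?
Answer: 16913/42 ≈ 402.69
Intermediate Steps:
q = -1/42 ≈ -0.023810
H = -1/42 ≈ -0.023810
(31 + H)*13 = (31 - 1/42)*13 = (1301/42)*13 = 16913/42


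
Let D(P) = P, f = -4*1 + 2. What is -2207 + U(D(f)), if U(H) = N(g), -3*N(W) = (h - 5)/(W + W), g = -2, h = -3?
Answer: -6623/3 ≈ -2207.7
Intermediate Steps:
f = -2 (f = -4 + 2 = -2)
N(W) = 4/(3*W) (N(W) = -(-3 - 5)/(3*(W + W)) = -(-8)/(3*(2*W)) = -(-8)*1/(2*W)/3 = -(-4)/(3*W) = 4/(3*W))
U(H) = -⅔ (U(H) = (4/3)/(-2) = (4/3)*(-½) = -⅔)
-2207 + U(D(f)) = -2207 - ⅔ = -6623/3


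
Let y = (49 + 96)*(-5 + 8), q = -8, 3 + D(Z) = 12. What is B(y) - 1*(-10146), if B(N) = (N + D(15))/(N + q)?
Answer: 4332786/427 ≈ 10147.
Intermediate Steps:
D(Z) = 9 (D(Z) = -3 + 12 = 9)
y = 435 (y = 145*3 = 435)
B(N) = (9 + N)/(-8 + N) (B(N) = (N + 9)/(N - 8) = (9 + N)/(-8 + N))
B(y) - 1*(-10146) = (9 + 435)/(-8 + 435) - 1*(-10146) = 444/427 + 10146 = 4332786/427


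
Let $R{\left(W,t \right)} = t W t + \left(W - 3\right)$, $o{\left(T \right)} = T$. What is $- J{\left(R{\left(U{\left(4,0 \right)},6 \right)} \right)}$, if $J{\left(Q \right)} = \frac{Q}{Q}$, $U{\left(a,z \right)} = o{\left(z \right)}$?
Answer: $-1$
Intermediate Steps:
$U{\left(a,z \right)} = z$
$R{\left(W,t \right)} = -3 + W + W t^{2}$ ($R{\left(W,t \right)} = W t t + \left(-3 + W\right) = W t^{2} + \left(-3 + W\right) = -3 + W + W t^{2}$)
$J{\left(Q \right)} = 1$
$- J{\left(R{\left(U{\left(4,0 \right)},6 \right)} \right)} = \left(-1\right) 1 = -1$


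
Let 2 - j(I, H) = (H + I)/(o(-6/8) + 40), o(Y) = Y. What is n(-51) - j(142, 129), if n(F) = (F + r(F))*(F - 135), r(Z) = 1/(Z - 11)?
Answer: 1490543/157 ≈ 9493.9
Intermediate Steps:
r(Z) = 1/(-11 + Z)
j(I, H) = 2 - 4*H/157 - 4*I/157 (j(I, H) = 2 - (H + I)/(-6/8 + 40) = 2 - (H + I)/(-6*⅛ + 40) = 2 - (H + I)/(-¾ + 40) = 2 - (H + I)/157/4 = 2 - (H + I)*4/157 = 2 - (4*H/157 + 4*I/157) = 2 + (-4*H/157 - 4*I/157) = 2 - 4*H/157 - 4*I/157)
n(F) = (-135 + F)*(F + 1/(-11 + F)) (n(F) = (F + 1/(-11 + F))*(F - 135) = (F + 1/(-11 + F))*(-135 + F) = (-135 + F)*(F + 1/(-11 + F)))
n(-51) - j(142, 129) = (-135 - 51 - 51*(-135 - 51)*(-11 - 51))/(-11 - 51) - (2 - 4/157*129 - 4/157*142) = (-135 - 51 - 51*(-186)*(-62))/(-62) - (2 - 516/157 - 568/157) = -(-135 - 51 - 588132)/62 - 1*(-770/157) = -1/62*(-588318) + 770/157 = 9489 + 770/157 = 1490543/157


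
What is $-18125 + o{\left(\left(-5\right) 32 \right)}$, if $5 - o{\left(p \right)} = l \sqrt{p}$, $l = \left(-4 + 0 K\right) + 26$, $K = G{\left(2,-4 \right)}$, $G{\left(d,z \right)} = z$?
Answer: $-18120 - 88 i \sqrt{10} \approx -18120.0 - 278.28 i$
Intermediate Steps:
$K = -4$
$l = 22$ ($l = \left(-4 + 0 \left(-4\right)\right) + 26 = \left(-4 + 0\right) + 26 = -4 + 26 = 22$)
$o{\left(p \right)} = 5 - 22 \sqrt{p}$
$-18125 + o{\left(\left(-5\right) 32 \right)} = -18125 + \left(5 - 22 \sqrt{\left(-5\right) 32}\right) = -18125 + \left(5 - 22 \sqrt{-160}\right) = -18125 + \left(5 - 22 \cdot 4 i \sqrt{10}\right) = -18125 + \left(5 - 88 i \sqrt{10}\right) = -18120 - 88 i \sqrt{10}$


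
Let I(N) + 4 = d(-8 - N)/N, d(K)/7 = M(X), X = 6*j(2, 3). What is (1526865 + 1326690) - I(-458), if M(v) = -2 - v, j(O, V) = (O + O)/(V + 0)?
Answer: 653464976/229 ≈ 2.8536e+6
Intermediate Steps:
j(O, V) = 2*O/V (j(O, V) = (2*O)/V = 2*O/V)
X = 8 (X = 6*(2*2/3) = 6*(2*2*(⅓)) = 6*(4/3) = 8)
d(K) = -70 (d(K) = 7*(-2 - 1*8) = 7*(-2 - 8) = 7*(-10) = -70)
I(N) = -4 - 70/N
(1526865 + 1326690) - I(-458) = (1526865 + 1326690) - (-4 - 70/(-458)) = 2853555 - (-4 - 70*(-1/458)) = 2853555 - (-4 + 35/229) = 2853555 - 1*(-881/229) = 2853555 + 881/229 = 653464976/229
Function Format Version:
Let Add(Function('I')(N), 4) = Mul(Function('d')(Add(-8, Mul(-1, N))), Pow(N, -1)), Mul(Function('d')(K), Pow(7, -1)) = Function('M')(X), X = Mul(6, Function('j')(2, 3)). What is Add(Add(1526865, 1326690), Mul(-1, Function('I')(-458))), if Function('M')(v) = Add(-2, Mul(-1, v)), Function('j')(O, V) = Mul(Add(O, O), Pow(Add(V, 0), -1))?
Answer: Rational(653464976, 229) ≈ 2.8536e+6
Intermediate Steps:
Function('j')(O, V) = Mul(2, O, Pow(V, -1)) (Function('j')(O, V) = Mul(Mul(2, O), Pow(V, -1)) = Mul(2, O, Pow(V, -1)))
X = 8 (X = Mul(6, Mul(2, 2, Pow(3, -1))) = Mul(6, Mul(2, 2, Rational(1, 3))) = Mul(6, Rational(4, 3)) = 8)
Function('d')(K) = -70 (Function('d')(K) = Mul(7, Add(-2, Mul(-1, 8))) = Mul(7, Add(-2, -8)) = Mul(7, -10) = -70)
Function('I')(N) = Add(-4, Mul(-70, Pow(N, -1)))
Add(Add(1526865, 1326690), Mul(-1, Function('I')(-458))) = Add(Add(1526865, 1326690), Mul(-1, Add(-4, Mul(-70, Pow(-458, -1))))) = Add(2853555, Mul(-1, Add(-4, Mul(-70, Rational(-1, 458))))) = Add(2853555, Mul(-1, Add(-4, Rational(35, 229)))) = Add(2853555, Mul(-1, Rational(-881, 229))) = Add(2853555, Rational(881, 229)) = Rational(653464976, 229)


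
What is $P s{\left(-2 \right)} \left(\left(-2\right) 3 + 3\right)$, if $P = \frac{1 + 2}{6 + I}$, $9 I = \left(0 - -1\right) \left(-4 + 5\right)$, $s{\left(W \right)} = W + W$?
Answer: $\frac{324}{55} \approx 5.8909$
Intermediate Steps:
$s{\left(W \right)} = 2 W$
$I = \frac{1}{9}$ ($I = \frac{\left(0 - -1\right) \left(-4 + 5\right)}{9} = \frac{\left(0 + 1\right) 1}{9} = \frac{1 \cdot 1}{9} = \frac{1}{9} \cdot 1 = \frac{1}{9} \approx 0.11111$)
$P = \frac{27}{55}$ ($P = \frac{1 + 2}{6 + \frac{1}{9}} = \frac{3}{\frac{55}{9}} = 3 \cdot \frac{9}{55} = \frac{27}{55} \approx 0.49091$)
$P s{\left(-2 \right)} \left(\left(-2\right) 3 + 3\right) = \frac{27 \cdot 2 \left(-2\right)}{55} \left(\left(-2\right) 3 + 3\right) = \frac{27}{55} \left(-4\right) \left(-6 + 3\right) = \left(- \frac{108}{55}\right) \left(-3\right) = \frac{324}{55}$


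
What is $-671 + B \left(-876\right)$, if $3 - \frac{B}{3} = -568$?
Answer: $-1501259$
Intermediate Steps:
$B = 1713$ ($B = 9 - -1704 = 9 + 1704 = 1713$)
$-671 + B \left(-876\right) = -671 + 1713 \left(-876\right) = -671 - 1500588 = -1501259$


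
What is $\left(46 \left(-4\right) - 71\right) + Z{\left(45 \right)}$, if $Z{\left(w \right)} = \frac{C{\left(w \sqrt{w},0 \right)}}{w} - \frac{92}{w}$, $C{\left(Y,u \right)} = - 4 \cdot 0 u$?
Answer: $- \frac{11567}{45} \approx -257.04$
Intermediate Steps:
$C{\left(Y,u \right)} = 0$ ($C{\left(Y,u \right)} = \left(-4\right) 0 = 0$)
$Z{\left(w \right)} = - \frac{92}{w}$ ($Z{\left(w \right)} = \frac{0}{w} - \frac{92}{w} = 0 - \frac{92}{w} = - \frac{92}{w}$)
$\left(46 \left(-4\right) - 71\right) + Z{\left(45 \right)} = \left(46 \left(-4\right) - 71\right) - \frac{92}{45} = \left(-184 - 71\right) - \frac{92}{45} = -255 - \frac{92}{45} = - \frac{11567}{45}$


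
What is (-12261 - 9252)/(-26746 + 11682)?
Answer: 21513/15064 ≈ 1.4281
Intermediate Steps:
(-12261 - 9252)/(-26746 + 11682) = -21513/(-15064) = -21513*(-1/15064) = 21513/15064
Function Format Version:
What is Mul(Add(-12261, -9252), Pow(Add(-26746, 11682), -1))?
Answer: Rational(21513, 15064) ≈ 1.4281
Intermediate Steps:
Mul(Add(-12261, -9252), Pow(Add(-26746, 11682), -1)) = Mul(-21513, Pow(-15064, -1)) = Mul(-21513, Rational(-1, 15064)) = Rational(21513, 15064)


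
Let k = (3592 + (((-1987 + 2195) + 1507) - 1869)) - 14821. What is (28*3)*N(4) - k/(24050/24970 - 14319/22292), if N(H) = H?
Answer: 639613533404/17857717 ≈ 35817.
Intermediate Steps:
k = -11383 (k = (3592 + ((208 + 1507) - 1869)) - 14821 = (3592 + (1715 - 1869)) - 14821 = (3592 - 154) - 14821 = 3438 - 14821 = -11383)
(28*3)*N(4) - k/(24050/24970 - 14319/22292) = (28*3)*4 - (-11383)/(24050/24970 - 14319/22292) = 84*4 - (-11383)/(24050*(1/24970) - 14319*1/22292) = 336 - (-11383)/(2405/2497 - 14319/22292) = 336 - (-11383)/17857717/55663124 = 336 - (-11383)*55663124/17857717 = 336 - 1*(-633613340492/17857717) = 336 + 633613340492/17857717 = 639613533404/17857717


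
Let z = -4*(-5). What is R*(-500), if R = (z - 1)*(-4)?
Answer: 38000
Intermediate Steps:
z = 20
R = -76 (R = (20 - 1)*(-4) = 19*(-4) = -76)
R*(-500) = -76*(-500) = 38000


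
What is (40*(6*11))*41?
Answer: 108240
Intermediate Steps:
(40*(6*11))*41 = (40*66)*41 = 2640*41 = 108240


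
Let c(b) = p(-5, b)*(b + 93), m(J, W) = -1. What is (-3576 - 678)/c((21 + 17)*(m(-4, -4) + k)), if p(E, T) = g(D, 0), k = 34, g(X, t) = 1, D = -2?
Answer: -1418/449 ≈ -3.1581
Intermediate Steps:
p(E, T) = 1
c(b) = 93 + b (c(b) = 1*(b + 93) = 1*(93 + b) = 93 + b)
(-3576 - 678)/c((21 + 17)*(m(-4, -4) + k)) = (-3576 - 678)/(93 + (21 + 17)*(-1 + 34)) = -4254/(93 + 38*33) = -4254/(93 + 1254) = -4254/1347 = -4254*1/1347 = -1418/449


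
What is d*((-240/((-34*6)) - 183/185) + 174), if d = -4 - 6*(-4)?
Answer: 2191276/629 ≈ 3483.7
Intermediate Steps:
d = 20 (d = -4 + 24 = 20)
d*((-240/((-34*6)) - 183/185) + 174) = 20*((-240/((-34*6)) - 183/185) + 174) = 20*((-240/(-204) - 183*1/185) + 174) = 20*((-240*(-1/204) - 183/185) + 174) = 20*((20/17 - 183/185) + 174) = 20*(589/3145 + 174) = 20*(547819/3145) = 2191276/629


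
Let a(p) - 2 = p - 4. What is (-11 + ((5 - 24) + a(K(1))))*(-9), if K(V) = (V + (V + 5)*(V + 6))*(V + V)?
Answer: -486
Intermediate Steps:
K(V) = 2*V*(V + (5 + V)*(6 + V)) (K(V) = (V + (5 + V)*(6 + V))*(2*V) = 2*V*(V + (5 + V)*(6 + V)))
a(p) = -2 + p (a(p) = 2 + (p - 4) = 2 + (-4 + p) = -2 + p)
(-11 + ((5 - 24) + a(K(1))))*(-9) = (-11 + ((5 - 24) + (-2 + 2*1*(30 + 1² + 12*1))))*(-9) = (-11 + (-19 + (-2 + 2*1*(30 + 1 + 12))))*(-9) = (-11 + (-19 + (-2 + 2*1*43)))*(-9) = (-11 + (-19 + (-2 + 86)))*(-9) = (-11 + (-19 + 84))*(-9) = (-11 + 65)*(-9) = 54*(-9) = -486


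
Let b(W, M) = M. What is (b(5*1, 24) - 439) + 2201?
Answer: 1786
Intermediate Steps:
(b(5*1, 24) - 439) + 2201 = (24 - 439) + 2201 = -415 + 2201 = 1786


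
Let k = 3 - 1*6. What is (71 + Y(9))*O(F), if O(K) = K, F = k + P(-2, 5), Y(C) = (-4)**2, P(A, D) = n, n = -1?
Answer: -348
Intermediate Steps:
P(A, D) = -1
Y(C) = 16
k = -3 (k = 3 - 6 = -3)
F = -4 (F = -3 - 1 = -4)
(71 + Y(9))*O(F) = (71 + 16)*(-4) = 87*(-4) = -348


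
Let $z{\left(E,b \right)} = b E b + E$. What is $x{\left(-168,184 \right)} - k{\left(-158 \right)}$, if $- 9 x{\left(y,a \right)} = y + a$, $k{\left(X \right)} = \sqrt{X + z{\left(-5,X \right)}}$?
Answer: $- \frac{16}{9} - 9 i \sqrt{1543} \approx -1.7778 - 353.53 i$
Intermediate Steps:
$z{\left(E,b \right)} = E + E b^{2}$ ($z{\left(E,b \right)} = E b b + E = E b^{2} + E = E + E b^{2}$)
$k{\left(X \right)} = \sqrt{-5 + X - 5 X^{2}}$ ($k{\left(X \right)} = \sqrt{X - 5 \left(1 + X^{2}\right)} = \sqrt{X - \left(5 + 5 X^{2}\right)} = \sqrt{-5 + X - 5 X^{2}}$)
$x{\left(y,a \right)} = - \frac{a}{9} - \frac{y}{9}$ ($x{\left(y,a \right)} = - \frac{y + a}{9} = - \frac{a + y}{9} = - \frac{a}{9} - \frac{y}{9}$)
$x{\left(-168,184 \right)} - k{\left(-158 \right)} = \left(\left(- \frac{1}{9}\right) 184 - - \frac{56}{3}\right) - \sqrt{-5 - 158 - 5 \left(-158\right)^{2}} = \left(- \frac{184}{9} + \frac{56}{3}\right) - \sqrt{-5 - 158 - 124820} = - \frac{16}{9} - \sqrt{-5 - 158 - 124820} = - \frac{16}{9} - \sqrt{-124983} = - \frac{16}{9} - 9 i \sqrt{1543}$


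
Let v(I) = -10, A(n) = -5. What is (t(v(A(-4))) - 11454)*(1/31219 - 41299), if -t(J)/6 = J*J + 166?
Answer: 16825540914000/31219 ≈ 5.3895e+8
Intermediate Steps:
t(J) = -996 - 6*J² (t(J) = -6*(J*J + 166) = -6*(J² + 166) = -6*(166 + J²) = -996 - 6*J²)
(t(v(A(-4))) - 11454)*(1/31219 - 41299) = ((-996 - 6*(-10)²) - 11454)*(1/31219 - 41299) = ((-996 - 6*100) - 11454)*(1/31219 - 41299) = ((-996 - 600) - 11454)*(-1289313480/31219) = (-1596 - 11454)*(-1289313480/31219) = -13050*(-1289313480/31219) = 16825540914000/31219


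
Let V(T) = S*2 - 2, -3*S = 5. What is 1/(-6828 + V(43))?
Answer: -3/20500 ≈ -0.00014634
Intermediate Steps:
S = -5/3 (S = -1/3*5 = -5/3 ≈ -1.6667)
V(T) = -16/3 (V(T) = -5/3*2 - 2 = -10/3 - 2 = -16/3)
1/(-6828 + V(43)) = 1/(-6828 - 16/3) = 1/(-20500/3) = -3/20500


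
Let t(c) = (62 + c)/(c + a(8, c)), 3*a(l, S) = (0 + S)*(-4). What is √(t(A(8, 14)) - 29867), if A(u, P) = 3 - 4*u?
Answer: 2*I*√6278819/29 ≈ 172.81*I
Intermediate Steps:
a(l, S) = -4*S/3 (a(l, S) = ((0 + S)*(-4))/3 = (S*(-4))/3 = (-4*S)/3 = -4*S/3)
t(c) = -3*(62 + c)/c (t(c) = (62 + c)/(c - 4*c/3) = (62 + c)/((-c/3)) = (62 + c)*(-3/c) = -3*(62 + c)/c)
√(t(A(8, 14)) - 29867) = √((-3 - 186/(3 - 4*8)) - 29867) = √((-3 - 186/(3 - 32)) - 29867) = √((-3 - 186/(-29)) - 29867) = √((-3 - 186*(-1/29)) - 29867) = √((-3 + 186/29) - 29867) = √(99/29 - 29867) = √(-866044/29) = 2*I*√6278819/29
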